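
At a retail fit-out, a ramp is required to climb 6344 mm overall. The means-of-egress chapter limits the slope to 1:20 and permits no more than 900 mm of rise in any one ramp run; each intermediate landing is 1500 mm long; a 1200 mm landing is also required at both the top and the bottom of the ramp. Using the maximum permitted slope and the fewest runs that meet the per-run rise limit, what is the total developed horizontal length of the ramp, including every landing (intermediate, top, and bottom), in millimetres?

139780 mm

6344 / 900 = 7.049 → round up to 8 ramp runs. That means 7 intermediate landings.
Ramp run (horizontal) at 1:20: 6344 × 20 = 126880 mm.
7 intermediate landings contribute 7 × 1500 = 10500 mm.
Top and bottom landings: 2 × 1200 = 2400 mm.
Total = 126880 + 10500 + 2400 = 139780 mm.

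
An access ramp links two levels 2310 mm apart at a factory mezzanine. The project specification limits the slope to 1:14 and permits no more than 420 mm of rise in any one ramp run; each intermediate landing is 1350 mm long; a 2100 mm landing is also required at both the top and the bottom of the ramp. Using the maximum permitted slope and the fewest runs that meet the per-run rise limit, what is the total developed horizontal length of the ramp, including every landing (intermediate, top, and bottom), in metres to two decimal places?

⌈2310/420⌉ = 6 ramp runs. That means 5 intermediate landings.
Horizontal run for 2310 mm of rise at 1:14 is 2310 × 14 = 32340 mm.
Intermediate landings: 5 × 1350 = 6750 mm.
Top and bottom landings: 2 × 2100 = 4200 mm.
Total = 32340 + 6750 + 4200 = 43290 mm.
= 43.29 m.

43.29 m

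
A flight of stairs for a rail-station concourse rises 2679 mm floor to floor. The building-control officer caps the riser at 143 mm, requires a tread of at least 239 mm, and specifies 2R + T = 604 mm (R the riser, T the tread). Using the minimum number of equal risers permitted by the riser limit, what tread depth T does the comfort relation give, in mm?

At most 143 each: 2679/143 = 18.73, giving 19 risers.
Riser R = 2679 / 19 = 141 mm, within the 143 mm limit.
From 2R + T = 604: T = 604 − 282 = 322 mm.

322 mm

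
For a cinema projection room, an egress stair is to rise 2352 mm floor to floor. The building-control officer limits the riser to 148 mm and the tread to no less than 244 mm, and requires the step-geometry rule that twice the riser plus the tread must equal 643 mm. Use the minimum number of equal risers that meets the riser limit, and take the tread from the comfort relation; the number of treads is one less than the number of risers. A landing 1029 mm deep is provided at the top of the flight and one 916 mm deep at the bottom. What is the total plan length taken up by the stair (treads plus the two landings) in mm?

7180 mm

⌈2352/148⌉ = 16 risers.
Each riser is 2352/16 = 147 mm (≤ 148 mm).
T = 643 − 2·147 = 349 mm, which satisfies the 244 mm minimum.
16 risers give 15 treads; going = 15 × 349 = 5235 mm.
Add landings: 5235 + 1029 + 916 = 7180 mm.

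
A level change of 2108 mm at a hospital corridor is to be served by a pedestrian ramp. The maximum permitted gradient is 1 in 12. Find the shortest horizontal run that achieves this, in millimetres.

25296 mm

At 1:12 the run is 12 × 2108 = 25296 mm.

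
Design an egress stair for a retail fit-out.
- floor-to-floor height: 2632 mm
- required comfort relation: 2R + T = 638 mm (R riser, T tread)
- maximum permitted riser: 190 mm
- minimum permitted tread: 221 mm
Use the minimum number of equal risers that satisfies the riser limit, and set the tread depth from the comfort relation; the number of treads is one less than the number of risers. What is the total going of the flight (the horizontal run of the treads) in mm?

2632 / 190 = 13.85, so 14 risers are needed.
Riser R = 2632 / 14 = 188 mm, within the 190 mm limit.
From 2R + T = 638: T = 638 − 376 = 262 mm.
Treads = 14 − 1 = 13; going = 13 × 262 = 3406 mm.

3406 mm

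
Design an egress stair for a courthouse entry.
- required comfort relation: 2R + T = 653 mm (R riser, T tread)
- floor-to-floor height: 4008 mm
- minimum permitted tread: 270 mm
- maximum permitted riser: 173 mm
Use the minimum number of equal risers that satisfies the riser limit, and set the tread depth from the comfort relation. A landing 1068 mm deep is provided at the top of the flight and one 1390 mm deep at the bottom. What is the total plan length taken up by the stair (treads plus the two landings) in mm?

4008 / 173 = 23.168 → round up to 24 risers.
Each riser is 4008/24 = 167 mm (≤ 173 mm).
T = 653 − 2·167 = 319 mm, which satisfies the 270 mm minimum.
24 risers give 23 treads; going = 23 × 319 = 7337 mm.
Add landings: 7337 + 1068 + 1390 = 9795 mm.

9795 mm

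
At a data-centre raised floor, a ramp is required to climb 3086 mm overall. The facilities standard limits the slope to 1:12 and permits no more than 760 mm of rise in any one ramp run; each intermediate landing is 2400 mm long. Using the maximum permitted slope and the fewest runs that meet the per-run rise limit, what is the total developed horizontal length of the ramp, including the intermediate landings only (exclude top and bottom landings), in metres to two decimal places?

46.63 m

3086 / 760 = 4.06, so 5 ramp runs are needed. That means 4 intermediate landings.
Horizontal run for 3086 mm of rise at 1:12 is 3086 × 12 = 37032 mm.
Intermediate landings: 4 × 2400 = 9600 mm.
Developed length = 37032 + 9600 = 46632 mm.
= 46.63 m.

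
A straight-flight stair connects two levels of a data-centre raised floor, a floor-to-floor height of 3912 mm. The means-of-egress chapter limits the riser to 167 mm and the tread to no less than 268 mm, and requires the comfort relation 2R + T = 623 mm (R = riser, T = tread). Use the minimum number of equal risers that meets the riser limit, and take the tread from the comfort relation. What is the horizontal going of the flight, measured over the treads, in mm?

6831 mm

3912 / 167 = 23.425 → round up to 24 risers.
R = 3912 ÷ 24 = 163 mm.
From 2R + T = 623: T = 623 − 326 = 297 mm.
24 risers give 23 treads; going = 23 × 297 = 6831 mm.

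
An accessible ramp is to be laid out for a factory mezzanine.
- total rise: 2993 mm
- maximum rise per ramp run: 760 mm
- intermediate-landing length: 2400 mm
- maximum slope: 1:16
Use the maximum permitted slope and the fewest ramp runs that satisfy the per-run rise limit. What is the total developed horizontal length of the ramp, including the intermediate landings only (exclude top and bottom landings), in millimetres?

2993 / 760 = 3.938 → round up to 4 ramp runs. That means 3 intermediate landings.
Ramp run (horizontal) at 1:16: 2993 × 16 = 47888 mm.
Intermediate landings: 3 × 2400 = 7200 mm.
Total developed length = 47888 + 7200 = 55088 mm.

55088 mm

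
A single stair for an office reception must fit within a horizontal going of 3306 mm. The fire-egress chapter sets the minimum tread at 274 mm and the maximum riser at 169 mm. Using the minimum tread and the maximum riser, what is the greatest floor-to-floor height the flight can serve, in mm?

2197 mm

3306 / 274 = 12.07, so 12 treads fit.
Risers = treads + 1 = 13.
Maximum height = 13 × 169 = 2197 mm.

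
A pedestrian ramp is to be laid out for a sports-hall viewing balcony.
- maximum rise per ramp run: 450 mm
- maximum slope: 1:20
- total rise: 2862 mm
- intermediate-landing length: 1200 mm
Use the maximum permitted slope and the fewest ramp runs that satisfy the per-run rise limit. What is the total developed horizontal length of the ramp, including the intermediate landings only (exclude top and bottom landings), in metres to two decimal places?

At most 450 each: 2862/450 = 6.36, giving 7 ramp runs. That means 6 intermediate landings.
Ramp run (horizontal) at 1:20: 2862 × 20 = 57240 mm.
Intermediate landings: 6 × 1200 = 7200 mm.
Total developed length = 57240 + 7200 = 64440 mm.
= 64.44 m.

64.44 m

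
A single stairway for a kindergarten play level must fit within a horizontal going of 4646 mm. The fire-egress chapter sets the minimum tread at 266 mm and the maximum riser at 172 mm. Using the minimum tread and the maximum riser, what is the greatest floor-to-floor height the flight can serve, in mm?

3096 mm

Treads that fit: ⌊4646 / 266⌋ = 17.
Risers = treads + 1 = 18.
Maximum height = 18 × 172 = 3096 mm.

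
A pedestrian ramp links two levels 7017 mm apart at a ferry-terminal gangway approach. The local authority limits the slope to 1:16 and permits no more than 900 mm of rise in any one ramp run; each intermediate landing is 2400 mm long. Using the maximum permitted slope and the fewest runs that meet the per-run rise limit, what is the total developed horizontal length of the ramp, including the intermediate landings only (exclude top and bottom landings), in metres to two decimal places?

7017 / 900 = 7.797 → round up to 8 ramp runs. That means 7 intermediate landings.
Ramp run (horizontal) at 1:16: 7017 × 16 = 112272 mm.
7 intermediate landings contribute 7 × 2400 = 16800 mm.
Total developed length = 112272 + 16800 = 129072 mm.
= 129.07 m.

129.07 m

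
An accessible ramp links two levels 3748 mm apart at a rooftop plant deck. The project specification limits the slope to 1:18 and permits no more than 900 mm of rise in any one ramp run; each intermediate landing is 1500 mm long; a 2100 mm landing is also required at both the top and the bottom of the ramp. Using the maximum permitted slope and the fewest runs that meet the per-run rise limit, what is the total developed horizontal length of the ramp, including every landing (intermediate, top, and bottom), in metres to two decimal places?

3748 / 900 = 4.164 → round up to 5 ramp runs. That means 4 intermediate landings.
Horizontal run for 3748 mm of rise at 1:18 is 3748 × 18 = 67464 mm.
4 intermediate landings contribute 4 × 1500 = 6000 mm.
Top and bottom landings: 2 × 2100 = 4200 mm.
Total = 67464 + 6000 + 4200 = 77664 mm.
= 77.66 m.

77.66 m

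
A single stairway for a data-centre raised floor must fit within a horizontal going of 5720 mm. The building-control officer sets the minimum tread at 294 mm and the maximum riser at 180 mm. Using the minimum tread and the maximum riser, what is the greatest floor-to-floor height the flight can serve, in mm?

3600 mm

5720 / 294 = 19.46, so 19 treads fit.
Risers = treads + 1 = 20.
Maximum height = 20 × 180 = 3600 mm.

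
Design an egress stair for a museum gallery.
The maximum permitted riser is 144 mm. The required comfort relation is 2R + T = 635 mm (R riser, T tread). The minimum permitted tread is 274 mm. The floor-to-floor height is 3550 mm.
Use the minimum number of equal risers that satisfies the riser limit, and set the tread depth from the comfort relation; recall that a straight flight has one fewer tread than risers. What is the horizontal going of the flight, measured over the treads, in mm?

8424 mm

3550 / 144 = 24.65, so 25 risers are needed.
Riser R = 3550 / 25 = 142 mm, within the 144 mm limit.
From 2R + T = 635: T = 635 − 284 = 351 mm.
Treads = 25 − 1 = 24; going = 24 × 351 = 8424 mm.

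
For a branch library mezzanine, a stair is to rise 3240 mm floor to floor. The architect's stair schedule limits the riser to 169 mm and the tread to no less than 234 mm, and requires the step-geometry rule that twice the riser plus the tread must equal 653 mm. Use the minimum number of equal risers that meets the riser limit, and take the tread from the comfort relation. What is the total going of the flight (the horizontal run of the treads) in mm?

6251 mm

3240 / 169 = 19.172 → round up to 20 risers.
R = 3240 ÷ 20 = 162 mm.
From 2R + T = 653: T = 653 − 324 = 329 mm.
20 risers give 19 treads; going = 19 × 329 = 6251 mm.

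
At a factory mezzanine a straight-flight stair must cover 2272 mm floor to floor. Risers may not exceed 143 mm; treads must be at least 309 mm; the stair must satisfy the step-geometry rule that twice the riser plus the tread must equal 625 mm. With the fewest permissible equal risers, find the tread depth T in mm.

⌈2272/143⌉ = 16 risers.
Riser R = 2272 / 16 = 142 mm, within the 143 mm limit.
T = 625 − 2·142 = 341 mm, which satisfies the 309 mm minimum.

341 mm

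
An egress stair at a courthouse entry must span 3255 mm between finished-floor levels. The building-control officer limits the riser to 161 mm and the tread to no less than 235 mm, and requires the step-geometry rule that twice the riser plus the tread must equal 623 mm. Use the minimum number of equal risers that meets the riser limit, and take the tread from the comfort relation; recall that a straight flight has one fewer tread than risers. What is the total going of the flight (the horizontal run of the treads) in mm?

⌈3255/161⌉ = 21 risers.
Riser R = 3255 / 21 = 155 mm, within the 161 mm limit.
Tread T = 623 − 2 × 155 = 313 mm (≥ 235 mm).
Treads = 21 − 1 = 20; going = 20 × 313 = 6260 mm.

6260 mm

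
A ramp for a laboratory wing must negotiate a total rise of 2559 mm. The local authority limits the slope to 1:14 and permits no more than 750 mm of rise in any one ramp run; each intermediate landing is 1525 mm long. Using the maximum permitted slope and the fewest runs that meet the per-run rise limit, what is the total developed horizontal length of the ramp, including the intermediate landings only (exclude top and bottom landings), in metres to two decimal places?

⌈2559/750⌉ = 4 ramp runs. That means 3 intermediate landings.
Ramp run (horizontal) at 1:14: 2559 × 14 = 35826 mm.
3 intermediate landings contribute 3 × 1525 = 4575 mm.
Developed length = 35826 + 4575 = 40401 mm.
= 40.40 m.

40.40 m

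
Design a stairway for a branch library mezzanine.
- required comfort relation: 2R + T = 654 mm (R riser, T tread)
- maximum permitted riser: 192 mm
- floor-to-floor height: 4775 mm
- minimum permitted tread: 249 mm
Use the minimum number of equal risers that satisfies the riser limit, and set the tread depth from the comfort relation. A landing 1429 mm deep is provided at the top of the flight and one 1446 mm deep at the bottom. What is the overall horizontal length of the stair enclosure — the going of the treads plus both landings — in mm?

4775 / 192 = 24.87, so 25 risers are needed.
Riser R = 4775 / 25 = 191 mm, within the 192 mm limit.
From 2R + T = 654: T = 654 − 382 = 272 mm.
Going = (25 − 1) × 272 = 6528 mm.
Add landings: 6528 + 1429 + 1446 = 9403 mm.

9403 mm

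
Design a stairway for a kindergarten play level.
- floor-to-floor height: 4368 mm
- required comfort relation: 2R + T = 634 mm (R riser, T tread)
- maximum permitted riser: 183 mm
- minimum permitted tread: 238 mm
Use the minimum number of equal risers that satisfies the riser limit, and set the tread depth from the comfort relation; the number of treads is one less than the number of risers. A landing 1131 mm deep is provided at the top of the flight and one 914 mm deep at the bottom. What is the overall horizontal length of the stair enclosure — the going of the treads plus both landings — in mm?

4368 / 183 = 23.869 → round up to 24 risers.
Riser R = 4368 / 24 = 182 mm, within the 183 mm limit.
T = 634 − 2·182 = 270 mm, which satisfies the 238 mm minimum.
Treads = 24 − 1 = 23; going = 23 × 270 = 6210 mm.
Add landings: 6210 + 1131 + 914 = 8255 mm.

8255 mm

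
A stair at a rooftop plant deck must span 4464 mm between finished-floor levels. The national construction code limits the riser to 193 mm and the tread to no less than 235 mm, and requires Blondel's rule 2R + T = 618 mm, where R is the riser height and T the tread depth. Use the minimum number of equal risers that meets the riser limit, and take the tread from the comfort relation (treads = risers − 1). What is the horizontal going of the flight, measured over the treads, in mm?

5658 mm

⌈4464/193⌉ = 24 risers.
Each riser is 4464/24 = 186 mm (≤ 193 mm).
From 2R + T = 618: T = 618 − 372 = 246 mm.
Going = (24 − 1) × 246 = 5658 mm.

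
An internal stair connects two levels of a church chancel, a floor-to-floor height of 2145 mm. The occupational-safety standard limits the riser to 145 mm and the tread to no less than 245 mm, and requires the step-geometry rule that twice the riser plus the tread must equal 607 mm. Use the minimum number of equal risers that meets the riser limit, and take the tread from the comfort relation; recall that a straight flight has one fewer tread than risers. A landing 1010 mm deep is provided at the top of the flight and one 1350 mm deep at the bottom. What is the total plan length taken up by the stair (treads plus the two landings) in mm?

2145 / 145 = 14.793 → round up to 15 risers.
Riser R = 2145 / 15 = 143 mm, within the 145 mm limit.
T = 607 − 2·143 = 321 mm, which satisfies the 245 mm minimum.
Treads = 15 − 1 = 14; going = 14 × 321 = 4494 mm.
Enclosure = 4494 + 1010 + 1350 = 6854 mm.

6854 mm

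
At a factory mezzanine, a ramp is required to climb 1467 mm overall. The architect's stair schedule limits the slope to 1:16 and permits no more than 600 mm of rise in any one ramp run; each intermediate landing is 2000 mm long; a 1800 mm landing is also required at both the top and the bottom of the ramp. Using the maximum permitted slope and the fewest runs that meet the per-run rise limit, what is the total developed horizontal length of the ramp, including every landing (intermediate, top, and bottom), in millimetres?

31072 mm

At most 600 each: 1467/600 = 2.44, giving 3 ramp runs. That means 2 intermediate landings.
Ramp run (horizontal) at 1:16: 1467 × 16 = 23472 mm.
Intermediate landings: 2 × 2000 = 4000 mm.
Top and bottom landings: 2 × 1800 = 3600 mm.
Total = 23472 + 4000 + 3600 = 31072 mm.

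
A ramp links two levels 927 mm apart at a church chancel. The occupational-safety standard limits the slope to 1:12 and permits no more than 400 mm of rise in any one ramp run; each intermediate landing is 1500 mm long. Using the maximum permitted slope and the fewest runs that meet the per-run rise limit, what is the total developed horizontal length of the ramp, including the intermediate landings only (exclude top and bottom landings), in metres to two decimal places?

927 / 400 = 2.32, so 3 ramp runs are needed. That means 2 intermediate landings.
Horizontal run for 927 mm of rise at 1:12 is 927 × 12 = 11124 mm.
2 intermediate landings contribute 2 × 1500 = 3000 mm.
Developed length = 11124 + 3000 = 14124 mm.
= 14.12 m.

14.12 m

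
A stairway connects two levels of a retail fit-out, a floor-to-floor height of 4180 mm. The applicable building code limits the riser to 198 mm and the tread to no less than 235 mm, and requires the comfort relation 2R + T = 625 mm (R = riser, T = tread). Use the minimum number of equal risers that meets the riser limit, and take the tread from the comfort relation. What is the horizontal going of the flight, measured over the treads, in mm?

5145 mm

4180 / 198 = 21.11, so 22 risers are needed.
Riser R = 4180 / 22 = 190 mm, within the 198 mm limit.
Tread T = 625 − 2 × 190 = 245 mm (≥ 235 mm).
22 risers give 21 treads; going = 21 × 245 = 5145 mm.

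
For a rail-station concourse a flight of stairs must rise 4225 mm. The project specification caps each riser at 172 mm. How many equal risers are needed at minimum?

25 risers

4225 / 172 = 24.56, so 25 risers are needed.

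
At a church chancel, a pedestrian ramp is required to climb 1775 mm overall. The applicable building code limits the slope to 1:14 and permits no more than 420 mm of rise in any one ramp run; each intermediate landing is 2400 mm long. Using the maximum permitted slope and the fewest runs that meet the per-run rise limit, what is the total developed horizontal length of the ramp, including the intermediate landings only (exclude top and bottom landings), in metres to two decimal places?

34.45 m

⌈1775/420⌉ = 5 ramp runs. That means 4 intermediate landings.
Ramp run (horizontal) at 1:14: 1775 × 14 = 24850 mm.
Intermediate landings: 4 × 2400 = 9600 mm.
Developed length = 24850 + 9600 = 34450 mm.
= 34.45 m.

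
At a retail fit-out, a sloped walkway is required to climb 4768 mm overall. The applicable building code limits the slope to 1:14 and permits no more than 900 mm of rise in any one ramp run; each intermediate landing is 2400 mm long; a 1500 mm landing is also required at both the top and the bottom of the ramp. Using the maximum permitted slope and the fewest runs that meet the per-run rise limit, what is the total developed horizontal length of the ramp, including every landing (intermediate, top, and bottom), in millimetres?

81752 mm

⌈4768/900⌉ = 6 ramp runs. That means 5 intermediate landings.
Ramp run (horizontal) at 1:14: 4768 × 14 = 66752 mm.
5 intermediate landings contribute 5 × 2400 = 12000 mm.
Top and bottom landings: 2 × 1500 = 3000 mm.
Total = 66752 + 12000 + 3000 = 81752 mm.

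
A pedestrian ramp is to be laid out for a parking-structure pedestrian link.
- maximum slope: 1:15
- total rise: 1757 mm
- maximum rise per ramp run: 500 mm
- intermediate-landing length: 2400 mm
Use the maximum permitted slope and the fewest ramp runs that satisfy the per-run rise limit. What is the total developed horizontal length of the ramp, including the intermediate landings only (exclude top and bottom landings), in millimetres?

33555 mm

1757 / 500 = 3.514 → round up to 4 ramp runs. That means 3 intermediate landings.
Ramp run (horizontal) at 1:15: 1757 × 15 = 26355 mm.
3 intermediate landings contribute 3 × 2400 = 7200 mm.
Developed length = 26355 + 7200 = 33555 mm.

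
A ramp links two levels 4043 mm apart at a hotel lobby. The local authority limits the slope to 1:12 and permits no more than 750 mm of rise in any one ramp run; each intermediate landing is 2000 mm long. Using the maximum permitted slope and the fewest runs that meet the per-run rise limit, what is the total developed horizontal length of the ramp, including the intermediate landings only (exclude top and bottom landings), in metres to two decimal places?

58.52 m

4043 / 750 = 5.391 → round up to 6 ramp runs. That means 5 intermediate landings.
Horizontal run for 4043 mm of rise at 1:12 is 4043 × 12 = 48516 mm.
Intermediate landings: 5 × 2000 = 10000 mm.
Total developed length = 48516 + 10000 = 58516 mm.
= 58.52 m.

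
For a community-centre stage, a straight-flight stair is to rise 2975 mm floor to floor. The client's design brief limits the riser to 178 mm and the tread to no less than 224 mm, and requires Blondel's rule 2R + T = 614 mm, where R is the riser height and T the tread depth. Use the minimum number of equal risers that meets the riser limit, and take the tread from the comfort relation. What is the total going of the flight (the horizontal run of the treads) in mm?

⌈2975/178⌉ = 17 risers.
Each riser is 2975/17 = 175 mm (≤ 178 mm).
Tread T = 614 − 2 × 175 = 264 mm (≥ 224 mm).
Treads = 17 − 1 = 16; going = 16 × 264 = 4224 mm.

4224 mm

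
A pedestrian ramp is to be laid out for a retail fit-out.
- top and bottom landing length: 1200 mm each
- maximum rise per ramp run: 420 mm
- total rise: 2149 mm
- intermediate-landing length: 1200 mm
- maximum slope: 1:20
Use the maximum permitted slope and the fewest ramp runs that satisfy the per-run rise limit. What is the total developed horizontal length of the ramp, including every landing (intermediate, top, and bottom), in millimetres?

2149 / 420 = 5.12, so 6 ramp runs are needed. That means 5 intermediate landings.
Horizontal run for 2149 mm of rise at 1:20 is 2149 × 20 = 42980 mm.
Intermediate landings: 5 × 1200 = 6000 mm.
Top and bottom landings: 2 × 1200 = 2400 mm.
Total = 42980 + 6000 + 2400 = 51380 mm.

51380 mm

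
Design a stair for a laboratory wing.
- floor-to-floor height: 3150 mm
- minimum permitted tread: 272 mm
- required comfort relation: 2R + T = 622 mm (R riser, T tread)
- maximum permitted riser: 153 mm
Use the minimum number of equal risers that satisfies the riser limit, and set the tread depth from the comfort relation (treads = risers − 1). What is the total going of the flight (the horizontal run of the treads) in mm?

6440 mm

⌈3150/153⌉ = 21 risers.
Riser R = 3150 / 21 = 150 mm, within the 153 mm limit.
From 2R + T = 622: T = 622 − 300 = 322 mm.
21 risers give 20 treads; going = 20 × 322 = 6440 mm.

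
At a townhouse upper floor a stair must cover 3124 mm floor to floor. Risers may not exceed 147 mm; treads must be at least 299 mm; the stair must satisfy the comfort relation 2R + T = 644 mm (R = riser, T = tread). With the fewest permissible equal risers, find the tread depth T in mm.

360 mm

3124 / 147 = 21.25, so 22 risers are needed.
Riser R = 3124 / 22 = 142 mm, within the 147 mm limit.
From 2R + T = 644: T = 644 − 284 = 360 mm.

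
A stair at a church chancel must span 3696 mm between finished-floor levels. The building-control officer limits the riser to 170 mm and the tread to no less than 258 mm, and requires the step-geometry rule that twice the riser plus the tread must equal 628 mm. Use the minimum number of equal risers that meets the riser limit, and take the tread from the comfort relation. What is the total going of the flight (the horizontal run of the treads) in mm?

At most 170 each: 3696/170 = 21.74, giving 22 risers.
R = 3696 ÷ 22 = 168 mm.
Tread T = 628 − 2 × 168 = 292 mm (≥ 258 mm).
22 risers give 21 treads; going = 21 × 292 = 6132 mm.

6132 mm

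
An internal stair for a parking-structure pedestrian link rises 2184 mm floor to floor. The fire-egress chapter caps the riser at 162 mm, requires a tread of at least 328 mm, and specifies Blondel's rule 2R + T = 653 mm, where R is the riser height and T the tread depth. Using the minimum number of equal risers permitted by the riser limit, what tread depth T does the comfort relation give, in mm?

2184 / 162 = 13.48, so 14 risers are needed.
R = 2184 ÷ 14 = 156 mm.
T = 653 − 2·156 = 341 mm, which satisfies the 328 mm minimum.

341 mm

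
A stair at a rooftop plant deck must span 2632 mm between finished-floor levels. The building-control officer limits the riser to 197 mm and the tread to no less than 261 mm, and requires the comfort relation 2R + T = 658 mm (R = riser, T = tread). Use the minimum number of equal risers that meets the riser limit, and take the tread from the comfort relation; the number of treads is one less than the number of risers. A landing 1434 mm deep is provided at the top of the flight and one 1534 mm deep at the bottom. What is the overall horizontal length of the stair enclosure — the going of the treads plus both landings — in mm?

6634 mm

2632 / 197 = 13.36, so 14 risers are needed.
R = 2632 ÷ 14 = 188 mm.
T = 658 − 2·188 = 282 mm, which satisfies the 261 mm minimum.
Treads = 14 − 1 = 13; going = 13 × 282 = 3666 mm.
Enclosure = 3666 + 1434 + 1534 = 6634 mm.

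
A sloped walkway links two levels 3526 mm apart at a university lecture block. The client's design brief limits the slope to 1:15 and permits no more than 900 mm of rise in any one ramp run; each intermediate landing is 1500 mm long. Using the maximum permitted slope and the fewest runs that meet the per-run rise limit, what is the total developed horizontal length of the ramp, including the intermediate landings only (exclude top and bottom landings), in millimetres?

57390 mm

3526 / 900 = 3.918 → round up to 4 ramp runs. That means 3 intermediate landings.
Horizontal run for 3526 mm of rise at 1:15 is 3526 × 15 = 52890 mm.
3 intermediate landings contribute 3 × 1500 = 4500 mm.
Total developed length = 52890 + 4500 = 57390 mm.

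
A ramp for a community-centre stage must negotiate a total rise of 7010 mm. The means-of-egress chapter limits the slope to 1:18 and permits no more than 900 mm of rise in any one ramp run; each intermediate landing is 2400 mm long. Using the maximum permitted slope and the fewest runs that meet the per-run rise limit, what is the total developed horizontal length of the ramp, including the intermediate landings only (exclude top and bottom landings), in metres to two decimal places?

142.98 m

At most 900 each: 7010/900 = 7.79, giving 8 ramp runs. That means 7 intermediate landings.
Ramp run (horizontal) at 1:18: 7010 × 18 = 126180 mm.
Intermediate landings: 7 × 2400 = 16800 mm.
Developed length = 126180 + 16800 = 142980 mm.
= 142.98 m.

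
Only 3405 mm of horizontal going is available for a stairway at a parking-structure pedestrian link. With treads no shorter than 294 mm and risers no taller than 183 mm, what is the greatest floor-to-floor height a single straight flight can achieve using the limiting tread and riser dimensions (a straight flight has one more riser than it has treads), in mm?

Treads that fit: ⌊3405 / 294⌋ = 11.
Risers = treads + 1 = 12.
Maximum height = 12 × 183 = 2196 mm.

2196 mm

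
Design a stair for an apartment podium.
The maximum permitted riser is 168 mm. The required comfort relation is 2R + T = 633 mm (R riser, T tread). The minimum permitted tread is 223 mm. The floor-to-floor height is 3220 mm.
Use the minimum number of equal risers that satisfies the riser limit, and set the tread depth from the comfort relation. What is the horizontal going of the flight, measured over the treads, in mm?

3220 / 168 = 19.17, so 20 risers are needed.
Each riser is 3220/20 = 161 mm (≤ 168 mm).
From 2R + T = 633: T = 633 − 322 = 311 mm.
Going = (20 − 1) × 311 = 5909 mm.

5909 mm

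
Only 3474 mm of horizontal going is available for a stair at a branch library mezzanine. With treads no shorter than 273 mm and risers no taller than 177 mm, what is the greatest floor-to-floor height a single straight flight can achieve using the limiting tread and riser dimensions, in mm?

2301 mm

Treads that fit: ⌊3474 / 273⌋ = 12.
Risers = treads + 1 = 13.
Maximum height = 13 × 177 = 2301 mm.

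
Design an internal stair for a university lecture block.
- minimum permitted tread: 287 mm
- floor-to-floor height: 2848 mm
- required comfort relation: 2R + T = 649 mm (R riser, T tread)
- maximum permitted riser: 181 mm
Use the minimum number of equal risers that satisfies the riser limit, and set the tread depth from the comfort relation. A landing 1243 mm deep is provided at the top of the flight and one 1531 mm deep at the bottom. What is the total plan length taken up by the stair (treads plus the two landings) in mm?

At most 181 each: 2848/181 = 15.73, giving 16 risers.
Each riser is 2848/16 = 178 mm (≤ 181 mm).
T = 649 − 2·178 = 293 mm, which satisfies the 287 mm minimum.
Treads = 16 − 1 = 15; going = 15 × 293 = 4395 mm.
Add landings: 4395 + 1243 + 1531 = 7169 mm.

7169 mm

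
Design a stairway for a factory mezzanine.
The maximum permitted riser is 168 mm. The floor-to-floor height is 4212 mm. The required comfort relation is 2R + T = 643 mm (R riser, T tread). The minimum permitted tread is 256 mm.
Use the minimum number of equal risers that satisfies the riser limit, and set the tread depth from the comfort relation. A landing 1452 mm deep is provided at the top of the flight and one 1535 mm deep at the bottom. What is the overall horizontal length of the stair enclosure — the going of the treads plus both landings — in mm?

4212 / 168 = 25.071 → round up to 26 risers.
R = 4212 ÷ 26 = 162 mm.
Tread T = 643 − 2 × 162 = 319 mm (≥ 256 mm).
Treads = 26 − 1 = 25; going = 25 × 319 = 7975 mm.
Enclosure = 7975 + 1452 + 1535 = 10962 mm.

10962 mm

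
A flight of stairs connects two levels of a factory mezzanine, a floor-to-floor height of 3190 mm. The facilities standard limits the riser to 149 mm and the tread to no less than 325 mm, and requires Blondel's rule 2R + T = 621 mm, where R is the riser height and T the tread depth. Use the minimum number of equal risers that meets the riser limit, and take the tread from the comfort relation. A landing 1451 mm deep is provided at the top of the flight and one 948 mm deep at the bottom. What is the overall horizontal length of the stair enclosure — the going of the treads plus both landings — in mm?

⌈3190/149⌉ = 22 risers.
Riser R = 3190 / 22 = 145 mm, within the 149 mm limit.
Tread T = 621 − 2 × 145 = 331 mm (≥ 325 mm).
Going = (22 − 1) × 331 = 6951 mm.
Add landings: 6951 + 1451 + 948 = 9350 mm.

9350 mm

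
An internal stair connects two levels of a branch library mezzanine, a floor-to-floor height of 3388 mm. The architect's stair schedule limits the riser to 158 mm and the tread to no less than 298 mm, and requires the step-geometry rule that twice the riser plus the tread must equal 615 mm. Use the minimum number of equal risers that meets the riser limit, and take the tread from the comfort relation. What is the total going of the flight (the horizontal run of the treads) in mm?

6447 mm

At most 158 each: 3388/158 = 21.44, giving 22 risers.
Each riser is 3388/22 = 154 mm (≤ 158 mm).
T = 615 − 2·154 = 307 mm, which satisfies the 298 mm minimum.
22 risers give 21 treads; going = 21 × 307 = 6447 mm.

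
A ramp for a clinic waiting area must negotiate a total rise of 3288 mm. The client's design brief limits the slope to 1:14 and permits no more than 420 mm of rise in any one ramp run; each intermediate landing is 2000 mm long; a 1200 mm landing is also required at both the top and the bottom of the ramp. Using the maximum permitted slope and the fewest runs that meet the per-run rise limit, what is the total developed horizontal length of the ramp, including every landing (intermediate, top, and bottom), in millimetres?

62432 mm

⌈3288/420⌉ = 8 ramp runs. That means 7 intermediate landings.
Ramp run (horizontal) at 1:14: 3288 × 14 = 46032 mm.
Intermediate landings: 7 × 2000 = 14000 mm.
Top and bottom landings: 2 × 1200 = 2400 mm.
Total = 46032 + 14000 + 2400 = 62432 mm.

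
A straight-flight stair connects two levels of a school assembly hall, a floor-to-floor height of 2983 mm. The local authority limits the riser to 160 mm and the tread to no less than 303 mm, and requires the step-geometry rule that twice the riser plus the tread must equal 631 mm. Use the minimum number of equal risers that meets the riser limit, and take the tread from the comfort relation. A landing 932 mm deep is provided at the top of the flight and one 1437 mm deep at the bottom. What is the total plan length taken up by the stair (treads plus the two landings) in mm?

2983 / 160 = 18.644 → round up to 19 risers.
Riser R = 2983 / 19 = 157 mm, within the 160 mm limit.
Tread T = 631 − 2 × 157 = 317 mm (≥ 303 mm).
Going = (19 − 1) × 317 = 5706 mm.
Add landings: 5706 + 932 + 1437 = 8075 mm.

8075 mm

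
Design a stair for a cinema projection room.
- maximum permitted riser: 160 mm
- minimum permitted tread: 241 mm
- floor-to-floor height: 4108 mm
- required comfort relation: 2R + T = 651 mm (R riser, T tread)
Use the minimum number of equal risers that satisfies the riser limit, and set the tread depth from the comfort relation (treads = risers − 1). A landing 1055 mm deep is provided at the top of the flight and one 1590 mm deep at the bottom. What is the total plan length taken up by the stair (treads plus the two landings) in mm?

11020 mm

At most 160 each: 4108/160 = 25.68, giving 26 risers.
Riser R = 4108 / 26 = 158 mm, within the 160 mm limit.
Tread T = 651 − 2 × 158 = 335 mm (≥ 241 mm).
Going = (26 − 1) × 335 = 8375 mm.
Enclosure = 8375 + 1055 + 1590 = 11020 mm.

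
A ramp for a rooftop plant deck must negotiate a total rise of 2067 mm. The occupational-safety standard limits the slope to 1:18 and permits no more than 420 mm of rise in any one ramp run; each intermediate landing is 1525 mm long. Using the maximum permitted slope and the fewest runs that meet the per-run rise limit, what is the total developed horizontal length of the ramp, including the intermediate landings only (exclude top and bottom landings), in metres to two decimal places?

43.31 m

2067 / 420 = 4.92, so 5 ramp runs are needed. That means 4 intermediate landings.
Ramp run (horizontal) at 1:18: 2067 × 18 = 37206 mm.
Intermediate landings: 4 × 1525 = 6100 mm.
Developed length = 37206 + 6100 = 43306 mm.
= 43.31 m.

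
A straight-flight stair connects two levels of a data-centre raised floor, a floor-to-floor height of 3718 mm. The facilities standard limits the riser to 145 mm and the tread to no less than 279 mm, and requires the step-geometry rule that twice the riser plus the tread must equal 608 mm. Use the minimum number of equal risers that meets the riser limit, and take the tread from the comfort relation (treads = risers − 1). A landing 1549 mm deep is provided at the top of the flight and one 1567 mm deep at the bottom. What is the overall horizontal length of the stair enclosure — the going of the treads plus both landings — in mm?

11166 mm

3718 / 145 = 25.64, so 26 risers are needed.
Riser R = 3718 / 26 = 143 mm, within the 145 mm limit.
Tread T = 608 − 2 × 143 = 322 mm (≥ 279 mm).
Going = (26 − 1) × 322 = 8050 mm.
Add landings: 8050 + 1549 + 1567 = 11166 mm.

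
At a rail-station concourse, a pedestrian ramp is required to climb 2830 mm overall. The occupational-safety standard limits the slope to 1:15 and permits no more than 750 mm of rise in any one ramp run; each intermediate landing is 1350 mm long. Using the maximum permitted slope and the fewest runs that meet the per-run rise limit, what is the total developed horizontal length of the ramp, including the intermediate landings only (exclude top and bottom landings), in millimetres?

2830 / 750 = 3.773 → round up to 4 ramp runs. That means 3 intermediate landings.
Horizontal run for 2830 mm of rise at 1:15 is 2830 × 15 = 42450 mm.
3 intermediate landings contribute 3 × 1350 = 4050 mm.
Developed length = 42450 + 4050 = 46500 mm.

46500 mm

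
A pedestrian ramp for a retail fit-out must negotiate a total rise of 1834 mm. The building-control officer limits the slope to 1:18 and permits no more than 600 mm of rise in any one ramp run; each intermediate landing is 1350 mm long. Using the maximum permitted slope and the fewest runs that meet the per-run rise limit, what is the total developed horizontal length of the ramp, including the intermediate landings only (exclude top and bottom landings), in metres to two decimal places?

37.06 m

1834 / 600 = 3.06, so 4 ramp runs are needed. That means 3 intermediate landings.
Ramp run (horizontal) at 1:18: 1834 × 18 = 33012 mm.
Intermediate landings: 3 × 1350 = 4050 mm.
Developed length = 33012 + 4050 = 37062 mm.
= 37.06 m.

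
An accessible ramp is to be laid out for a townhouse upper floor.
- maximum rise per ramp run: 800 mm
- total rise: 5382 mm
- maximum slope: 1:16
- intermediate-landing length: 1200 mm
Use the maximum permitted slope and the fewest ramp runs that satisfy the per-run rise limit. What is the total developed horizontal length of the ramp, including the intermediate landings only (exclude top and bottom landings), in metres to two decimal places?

⌈5382/800⌉ = 7 ramp runs. That means 6 intermediate landings.
Ramp run (horizontal) at 1:16: 5382 × 16 = 86112 mm.
Intermediate landings: 6 × 1200 = 7200 mm.
Developed length = 86112 + 7200 = 93312 mm.
= 93.31 m.

93.31 m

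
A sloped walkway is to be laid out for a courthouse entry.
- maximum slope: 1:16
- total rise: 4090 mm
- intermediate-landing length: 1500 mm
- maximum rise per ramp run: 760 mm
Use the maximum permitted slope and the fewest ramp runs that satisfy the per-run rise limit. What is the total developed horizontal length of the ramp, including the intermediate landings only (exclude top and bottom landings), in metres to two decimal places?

72.94 m

4090 / 760 = 5.38, so 6 ramp runs are needed. That means 5 intermediate landings.
Ramp run (horizontal) at 1:16: 4090 × 16 = 65440 mm.
5 intermediate landings contribute 5 × 1500 = 7500 mm.
Total developed length = 65440 + 7500 = 72940 mm.
= 72.94 m.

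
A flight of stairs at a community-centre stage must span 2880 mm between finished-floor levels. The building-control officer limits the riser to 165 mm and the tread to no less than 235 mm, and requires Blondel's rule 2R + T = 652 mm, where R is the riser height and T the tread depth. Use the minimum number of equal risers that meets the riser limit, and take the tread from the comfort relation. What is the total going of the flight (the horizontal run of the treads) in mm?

⌈2880/165⌉ = 18 risers.
Each riser is 2880/18 = 160 mm (≤ 165 mm).
T = 652 − 2·160 = 332 mm, which satisfies the 235 mm minimum.
Treads = 18 − 1 = 17; going = 17 × 332 = 5644 mm.

5644 mm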